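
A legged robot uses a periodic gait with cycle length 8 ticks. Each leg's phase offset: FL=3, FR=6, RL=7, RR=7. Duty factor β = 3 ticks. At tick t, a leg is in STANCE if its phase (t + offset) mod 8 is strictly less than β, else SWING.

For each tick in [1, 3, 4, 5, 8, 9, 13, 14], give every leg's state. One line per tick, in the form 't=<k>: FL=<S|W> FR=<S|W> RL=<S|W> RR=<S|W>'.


t=1: FL=W FR=W RL=S RR=S
t=3: FL=W FR=S RL=S RR=S
t=4: FL=W FR=S RL=W RR=W
t=5: FL=S FR=W RL=W RR=W
t=8: FL=W FR=W RL=W RR=W
t=9: FL=W FR=W RL=S RR=S
t=13: FL=S FR=W RL=W RR=W
t=14: FL=S FR=W RL=W RR=W

t=1: phase=(4,7,0,0) vs β=3 → FL=W FR=W RL=S RR=S
t=3: phase=(6,1,2,2) vs β=3 → FL=W FR=S RL=S RR=S
t=4: phase=(7,2,3,3) vs β=3 → FL=W FR=S RL=W RR=W
t=5: phase=(0,3,4,4) vs β=3 → FL=S FR=W RL=W RR=W
t=8: phase=(3,6,7,7) vs β=3 → FL=W FR=W RL=W RR=W
t=9: phase=(4,7,0,0) vs β=3 → FL=W FR=W RL=S RR=S
t=13: phase=(0,3,4,4) vs β=3 → FL=S FR=W RL=W RR=W
t=14: phase=(1,4,5,5) vs β=3 → FL=S FR=W RL=W RR=W


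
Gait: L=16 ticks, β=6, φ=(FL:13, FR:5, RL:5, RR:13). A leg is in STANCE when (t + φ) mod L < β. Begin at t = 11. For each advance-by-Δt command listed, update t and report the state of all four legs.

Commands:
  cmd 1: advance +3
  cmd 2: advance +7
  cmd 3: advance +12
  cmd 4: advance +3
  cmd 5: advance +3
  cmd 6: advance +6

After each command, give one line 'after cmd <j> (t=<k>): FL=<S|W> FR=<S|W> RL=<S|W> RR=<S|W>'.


after cmd 1 (t=14): FL=W FR=S RL=S RR=W
after cmd 2 (t=21): FL=S FR=W RL=W RR=S
after cmd 3 (t=33): FL=W FR=W RL=W RR=W
after cmd 4 (t=36): FL=S FR=W RL=W RR=S
after cmd 5 (t=39): FL=S FR=W RL=W RR=S
after cmd 6 (t=45): FL=W FR=S RL=S RR=W

start t=11: FL=W FR=S RL=S RR=W
cmd 1: advance +3 → t=14, phase=(11,3,3,11) → FL=W FR=S RL=S RR=W
cmd 2: advance +7 → t=21, phase=(2,10,10,2) → FL=S FR=W RL=W RR=S
cmd 3: advance +12 → t=33, phase=(14,6,6,14) → FL=W FR=W RL=W RR=W
cmd 4: advance +3 → t=36, phase=(1,9,9,1) → FL=S FR=W RL=W RR=S
cmd 5: advance +3 → t=39, phase=(4,12,12,4) → FL=S FR=W RL=W RR=S
cmd 6: advance +6 → t=45, phase=(10,2,2,10) → FL=W FR=S RL=S RR=W


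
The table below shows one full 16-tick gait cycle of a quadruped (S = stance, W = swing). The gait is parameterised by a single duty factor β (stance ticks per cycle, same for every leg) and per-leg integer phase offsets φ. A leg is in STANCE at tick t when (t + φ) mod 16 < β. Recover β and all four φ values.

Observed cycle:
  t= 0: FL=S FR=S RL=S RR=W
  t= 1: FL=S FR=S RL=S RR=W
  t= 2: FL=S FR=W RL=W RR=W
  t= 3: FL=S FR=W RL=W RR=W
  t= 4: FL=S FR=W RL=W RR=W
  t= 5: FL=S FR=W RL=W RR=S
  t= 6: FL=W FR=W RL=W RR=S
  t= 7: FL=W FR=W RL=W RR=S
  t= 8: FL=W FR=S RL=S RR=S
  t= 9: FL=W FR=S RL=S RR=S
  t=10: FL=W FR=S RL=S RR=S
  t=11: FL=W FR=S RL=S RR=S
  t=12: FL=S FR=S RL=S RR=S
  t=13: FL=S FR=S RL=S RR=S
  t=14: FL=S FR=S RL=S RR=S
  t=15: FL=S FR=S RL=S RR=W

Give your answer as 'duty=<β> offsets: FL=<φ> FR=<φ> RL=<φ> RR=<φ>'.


duty β = stance ticks per leg = 10
FL: stance ticks = 10; W→S at t=12 → φ=4
FR: stance ticks = 10; W→S at t=8 → φ=8
RL: stance ticks = 10; W→S at t=8 → φ=8
RR: stance ticks = 10; W→S at t=5 → φ=11

duty=10 offsets: FL=4 FR=8 RL=8 RR=11


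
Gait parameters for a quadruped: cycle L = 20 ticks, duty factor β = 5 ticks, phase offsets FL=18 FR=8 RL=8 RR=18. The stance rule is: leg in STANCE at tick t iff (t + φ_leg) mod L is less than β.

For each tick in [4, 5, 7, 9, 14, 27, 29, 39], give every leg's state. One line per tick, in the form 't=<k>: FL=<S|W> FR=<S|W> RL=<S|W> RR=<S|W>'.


t=4: phase=(2,12,12,2) vs β=5 → FL=S FR=W RL=W RR=S
t=5: phase=(3,13,13,3) vs β=5 → FL=S FR=W RL=W RR=S
t=7: phase=(5,15,15,5) vs β=5 → FL=W FR=W RL=W RR=W
t=9: phase=(7,17,17,7) vs β=5 → FL=W FR=W RL=W RR=W
t=14: phase=(12,2,2,12) vs β=5 → FL=W FR=S RL=S RR=W
t=27: phase=(5,15,15,5) vs β=5 → FL=W FR=W RL=W RR=W
t=29: phase=(7,17,17,7) vs β=5 → FL=W FR=W RL=W RR=W
t=39: phase=(17,7,7,17) vs β=5 → FL=W FR=W RL=W RR=W

t=4: FL=S FR=W RL=W RR=S
t=5: FL=S FR=W RL=W RR=S
t=7: FL=W FR=W RL=W RR=W
t=9: FL=W FR=W RL=W RR=W
t=14: FL=W FR=S RL=S RR=W
t=27: FL=W FR=W RL=W RR=W
t=29: FL=W FR=W RL=W RR=W
t=39: FL=W FR=W RL=W RR=W


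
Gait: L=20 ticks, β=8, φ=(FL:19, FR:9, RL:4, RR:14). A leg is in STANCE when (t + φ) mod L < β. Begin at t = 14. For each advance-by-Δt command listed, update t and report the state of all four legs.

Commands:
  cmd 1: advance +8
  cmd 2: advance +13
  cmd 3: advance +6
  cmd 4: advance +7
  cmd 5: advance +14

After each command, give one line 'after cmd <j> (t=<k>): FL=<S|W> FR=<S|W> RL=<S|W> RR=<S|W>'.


after cmd 1 (t=22): FL=S FR=W RL=S RR=W
after cmd 2 (t=35): FL=W FR=S RL=W RR=W
after cmd 3 (t=41): FL=S FR=W RL=S RR=W
after cmd 4 (t=48): FL=S FR=W RL=W RR=S
after cmd 5 (t=62): FL=S FR=W RL=S RR=W

start t=14: FL=W FR=S RL=W RR=W
cmd 1: advance +8 → t=22, phase=(1,11,6,16) → FL=S FR=W RL=S RR=W
cmd 2: advance +13 → t=35, phase=(14,4,19,9) → FL=W FR=S RL=W RR=W
cmd 3: advance +6 → t=41, phase=(0,10,5,15) → FL=S FR=W RL=S RR=W
cmd 4: advance +7 → t=48, phase=(7,17,12,2) → FL=S FR=W RL=W RR=S
cmd 5: advance +14 → t=62, phase=(1,11,6,16) → FL=S FR=W RL=S RR=W


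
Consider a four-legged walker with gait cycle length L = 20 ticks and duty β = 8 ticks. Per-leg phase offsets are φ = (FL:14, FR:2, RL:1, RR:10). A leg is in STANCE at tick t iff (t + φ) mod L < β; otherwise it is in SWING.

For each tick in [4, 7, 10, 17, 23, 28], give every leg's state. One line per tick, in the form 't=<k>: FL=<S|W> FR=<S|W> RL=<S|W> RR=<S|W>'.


t=4: phase=(18,6,5,14) vs β=8 → FL=W FR=S RL=S RR=W
t=7: phase=(1,9,8,17) vs β=8 → FL=S FR=W RL=W RR=W
t=10: phase=(4,12,11,0) vs β=8 → FL=S FR=W RL=W RR=S
t=17: phase=(11,19,18,7) vs β=8 → FL=W FR=W RL=W RR=S
t=23: phase=(17,5,4,13) vs β=8 → FL=W FR=S RL=S RR=W
t=28: phase=(2,10,9,18) vs β=8 → FL=S FR=W RL=W RR=W

t=4: FL=W FR=S RL=S RR=W
t=7: FL=S FR=W RL=W RR=W
t=10: FL=S FR=W RL=W RR=S
t=17: FL=W FR=W RL=W RR=S
t=23: FL=W FR=S RL=S RR=W
t=28: FL=S FR=W RL=W RR=W


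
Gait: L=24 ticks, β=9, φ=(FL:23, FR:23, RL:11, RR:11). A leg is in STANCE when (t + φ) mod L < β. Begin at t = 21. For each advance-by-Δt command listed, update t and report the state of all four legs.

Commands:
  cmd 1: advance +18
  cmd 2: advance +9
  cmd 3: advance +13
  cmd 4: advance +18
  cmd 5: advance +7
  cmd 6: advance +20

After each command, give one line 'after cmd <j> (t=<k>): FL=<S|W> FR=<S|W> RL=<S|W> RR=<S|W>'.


after cmd 1 (t=39): FL=W FR=W RL=S RR=S
after cmd 2 (t=48): FL=W FR=W RL=W RR=W
after cmd 3 (t=61): FL=W FR=W RL=S RR=S
after cmd 4 (t=79): FL=S FR=S RL=W RR=W
after cmd 5 (t=86): FL=W FR=W RL=S RR=S
after cmd 6 (t=106): FL=W FR=W RL=W RR=W

start t=21: FL=W FR=W RL=S RR=S
cmd 1: advance +18 → t=39, phase=(14,14,2,2) → FL=W FR=W RL=S RR=S
cmd 2: advance +9 → t=48, phase=(23,23,11,11) → FL=W FR=W RL=W RR=W
cmd 3: advance +13 → t=61, phase=(12,12,0,0) → FL=W FR=W RL=S RR=S
cmd 4: advance +18 → t=79, phase=(6,6,18,18) → FL=S FR=S RL=W RR=W
cmd 5: advance +7 → t=86, phase=(13,13,1,1) → FL=W FR=W RL=S RR=S
cmd 6: advance +20 → t=106, phase=(9,9,21,21) → FL=W FR=W RL=W RR=W


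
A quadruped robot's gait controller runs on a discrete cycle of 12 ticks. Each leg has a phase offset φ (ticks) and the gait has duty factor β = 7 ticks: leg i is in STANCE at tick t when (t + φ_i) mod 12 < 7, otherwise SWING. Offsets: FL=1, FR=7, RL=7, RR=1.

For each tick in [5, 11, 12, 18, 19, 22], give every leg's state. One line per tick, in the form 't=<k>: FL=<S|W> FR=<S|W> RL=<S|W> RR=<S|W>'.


t=5: FL=S FR=S RL=S RR=S
t=11: FL=S FR=S RL=S RR=S
t=12: FL=S FR=W RL=W RR=S
t=18: FL=W FR=S RL=S RR=W
t=19: FL=W FR=S RL=S RR=W
t=22: FL=W FR=S RL=S RR=W

t=5: phase=(6,0,0,6) vs β=7 → FL=S FR=S RL=S RR=S
t=11: phase=(0,6,6,0) vs β=7 → FL=S FR=S RL=S RR=S
t=12: phase=(1,7,7,1) vs β=7 → FL=S FR=W RL=W RR=S
t=18: phase=(7,1,1,7) vs β=7 → FL=W FR=S RL=S RR=W
t=19: phase=(8,2,2,8) vs β=7 → FL=W FR=S RL=S RR=W
t=22: phase=(11,5,5,11) vs β=7 → FL=W FR=S RL=S RR=W


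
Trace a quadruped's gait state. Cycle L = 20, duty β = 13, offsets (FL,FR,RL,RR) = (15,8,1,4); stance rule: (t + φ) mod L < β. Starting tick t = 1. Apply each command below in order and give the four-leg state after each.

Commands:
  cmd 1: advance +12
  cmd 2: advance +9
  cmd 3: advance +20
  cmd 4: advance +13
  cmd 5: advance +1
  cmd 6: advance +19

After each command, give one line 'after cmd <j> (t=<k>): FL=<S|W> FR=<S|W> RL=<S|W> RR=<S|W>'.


after cmd 1 (t=13): FL=S FR=S RL=W RR=W
after cmd 2 (t=22): FL=W FR=S RL=S RR=S
after cmd 3 (t=42): FL=W FR=S RL=S RR=S
after cmd 4 (t=55): FL=S FR=S RL=W RR=W
after cmd 5 (t=56): FL=S FR=S RL=W RR=S
after cmd 6 (t=75): FL=S FR=S RL=W RR=W

start t=1: FL=W FR=S RL=S RR=S
cmd 1: advance +12 → t=13, phase=(8,1,14,17) → FL=S FR=S RL=W RR=W
cmd 2: advance +9 → t=22, phase=(17,10,3,6) → FL=W FR=S RL=S RR=S
cmd 3: advance +20 → t=42, phase=(17,10,3,6) → FL=W FR=S RL=S RR=S
cmd 4: advance +13 → t=55, phase=(10,3,16,19) → FL=S FR=S RL=W RR=W
cmd 5: advance +1 → t=56, phase=(11,4,17,0) → FL=S FR=S RL=W RR=S
cmd 6: advance +19 → t=75, phase=(10,3,16,19) → FL=S FR=S RL=W RR=W


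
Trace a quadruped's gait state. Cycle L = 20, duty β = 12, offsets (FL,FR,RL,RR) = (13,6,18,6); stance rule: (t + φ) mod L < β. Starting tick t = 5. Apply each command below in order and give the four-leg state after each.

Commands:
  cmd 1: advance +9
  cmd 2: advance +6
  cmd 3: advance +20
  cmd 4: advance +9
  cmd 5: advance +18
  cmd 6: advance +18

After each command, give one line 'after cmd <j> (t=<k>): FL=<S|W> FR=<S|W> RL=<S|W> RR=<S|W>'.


after cmd 1 (t=14): FL=S FR=S RL=W RR=S
after cmd 2 (t=20): FL=W FR=S RL=W RR=S
after cmd 3 (t=40): FL=W FR=S RL=W RR=S
after cmd 4 (t=49): FL=S FR=W RL=S RR=W
after cmd 5 (t=67): FL=S FR=W RL=S RR=W
after cmd 6 (t=85): FL=W FR=S RL=S RR=S

start t=5: FL=W FR=S RL=S RR=S
cmd 1: advance +9 → t=14, phase=(7,0,12,0) → FL=S FR=S RL=W RR=S
cmd 2: advance +6 → t=20, phase=(13,6,18,6) → FL=W FR=S RL=W RR=S
cmd 3: advance +20 → t=40, phase=(13,6,18,6) → FL=W FR=S RL=W RR=S
cmd 4: advance +9 → t=49, phase=(2,15,7,15) → FL=S FR=W RL=S RR=W
cmd 5: advance +18 → t=67, phase=(0,13,5,13) → FL=S FR=W RL=S RR=W
cmd 6: advance +18 → t=85, phase=(18,11,3,11) → FL=W FR=S RL=S RR=S


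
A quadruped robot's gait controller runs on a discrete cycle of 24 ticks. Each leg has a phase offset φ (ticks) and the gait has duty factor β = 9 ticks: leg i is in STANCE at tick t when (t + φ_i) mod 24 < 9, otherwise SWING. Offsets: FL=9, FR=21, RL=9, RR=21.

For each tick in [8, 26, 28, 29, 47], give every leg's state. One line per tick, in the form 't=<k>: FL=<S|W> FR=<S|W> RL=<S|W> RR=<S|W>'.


t=8: phase=(17,5,17,5) vs β=9 → FL=W FR=S RL=W RR=S
t=26: phase=(11,23,11,23) vs β=9 → FL=W FR=W RL=W RR=W
t=28: phase=(13,1,13,1) vs β=9 → FL=W FR=S RL=W RR=S
t=29: phase=(14,2,14,2) vs β=9 → FL=W FR=S RL=W RR=S
t=47: phase=(8,20,8,20) vs β=9 → FL=S FR=W RL=S RR=W

t=8: FL=W FR=S RL=W RR=S
t=26: FL=W FR=W RL=W RR=W
t=28: FL=W FR=S RL=W RR=S
t=29: FL=W FR=S RL=W RR=S
t=47: FL=S FR=W RL=S RR=W


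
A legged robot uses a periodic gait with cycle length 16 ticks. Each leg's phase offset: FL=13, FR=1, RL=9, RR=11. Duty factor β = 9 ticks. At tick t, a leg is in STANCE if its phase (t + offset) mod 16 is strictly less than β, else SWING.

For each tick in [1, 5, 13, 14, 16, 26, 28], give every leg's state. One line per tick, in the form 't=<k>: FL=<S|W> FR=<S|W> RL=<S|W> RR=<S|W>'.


t=1: FL=W FR=S RL=W RR=W
t=5: FL=S FR=S RL=W RR=S
t=13: FL=W FR=W RL=S RR=S
t=14: FL=W FR=W RL=S RR=W
t=16: FL=W FR=S RL=W RR=W
t=26: FL=S FR=W RL=S RR=S
t=28: FL=W FR=W RL=S RR=S

t=1: phase=(14,2,10,12) vs β=9 → FL=W FR=S RL=W RR=W
t=5: phase=(2,6,14,0) vs β=9 → FL=S FR=S RL=W RR=S
t=13: phase=(10,14,6,8) vs β=9 → FL=W FR=W RL=S RR=S
t=14: phase=(11,15,7,9) vs β=9 → FL=W FR=W RL=S RR=W
t=16: phase=(13,1,9,11) vs β=9 → FL=W FR=S RL=W RR=W
t=26: phase=(7,11,3,5) vs β=9 → FL=S FR=W RL=S RR=S
t=28: phase=(9,13,5,7) vs β=9 → FL=W FR=W RL=S RR=S


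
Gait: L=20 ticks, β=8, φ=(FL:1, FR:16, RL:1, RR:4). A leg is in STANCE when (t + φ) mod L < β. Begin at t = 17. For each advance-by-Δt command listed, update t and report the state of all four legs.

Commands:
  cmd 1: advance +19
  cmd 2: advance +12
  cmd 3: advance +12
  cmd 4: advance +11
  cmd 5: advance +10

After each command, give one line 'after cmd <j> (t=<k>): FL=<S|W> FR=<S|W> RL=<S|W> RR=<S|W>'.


after cmd 1 (t=36): FL=W FR=W RL=W RR=S
after cmd 2 (t=48): FL=W FR=S RL=W RR=W
after cmd 3 (t=60): FL=S FR=W RL=S RR=S
after cmd 4 (t=71): FL=W FR=S RL=W RR=W
after cmd 5 (t=81): FL=S FR=W RL=S RR=S

start t=17: FL=W FR=W RL=W RR=S
cmd 1: advance +19 → t=36, phase=(17,12,17,0) → FL=W FR=W RL=W RR=S
cmd 2: advance +12 → t=48, phase=(9,4,9,12) → FL=W FR=S RL=W RR=W
cmd 3: advance +12 → t=60, phase=(1,16,1,4) → FL=S FR=W RL=S RR=S
cmd 4: advance +11 → t=71, phase=(12,7,12,15) → FL=W FR=S RL=W RR=W
cmd 5: advance +10 → t=81, phase=(2,17,2,5) → FL=S FR=W RL=S RR=S


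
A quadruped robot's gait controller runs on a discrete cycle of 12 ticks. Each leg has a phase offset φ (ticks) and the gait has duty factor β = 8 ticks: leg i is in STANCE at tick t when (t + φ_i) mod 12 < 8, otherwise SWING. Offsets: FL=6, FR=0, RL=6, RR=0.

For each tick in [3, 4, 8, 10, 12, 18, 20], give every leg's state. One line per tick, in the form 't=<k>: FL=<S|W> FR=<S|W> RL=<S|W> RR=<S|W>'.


t=3: phase=(9,3,9,3) vs β=8 → FL=W FR=S RL=W RR=S
t=4: phase=(10,4,10,4) vs β=8 → FL=W FR=S RL=W RR=S
t=8: phase=(2,8,2,8) vs β=8 → FL=S FR=W RL=S RR=W
t=10: phase=(4,10,4,10) vs β=8 → FL=S FR=W RL=S RR=W
t=12: phase=(6,0,6,0) vs β=8 → FL=S FR=S RL=S RR=S
t=18: phase=(0,6,0,6) vs β=8 → FL=S FR=S RL=S RR=S
t=20: phase=(2,8,2,8) vs β=8 → FL=S FR=W RL=S RR=W

t=3: FL=W FR=S RL=W RR=S
t=4: FL=W FR=S RL=W RR=S
t=8: FL=S FR=W RL=S RR=W
t=10: FL=S FR=W RL=S RR=W
t=12: FL=S FR=S RL=S RR=S
t=18: FL=S FR=S RL=S RR=S
t=20: FL=S FR=W RL=S RR=W


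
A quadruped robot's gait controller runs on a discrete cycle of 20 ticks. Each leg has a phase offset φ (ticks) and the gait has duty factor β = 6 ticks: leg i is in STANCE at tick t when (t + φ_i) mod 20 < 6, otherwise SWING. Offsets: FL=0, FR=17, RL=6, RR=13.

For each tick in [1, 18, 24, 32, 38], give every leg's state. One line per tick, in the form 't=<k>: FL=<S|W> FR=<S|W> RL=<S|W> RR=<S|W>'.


t=1: phase=(1,18,7,14) vs β=6 → FL=S FR=W RL=W RR=W
t=18: phase=(18,15,4,11) vs β=6 → FL=W FR=W RL=S RR=W
t=24: phase=(4,1,10,17) vs β=6 → FL=S FR=S RL=W RR=W
t=32: phase=(12,9,18,5) vs β=6 → FL=W FR=W RL=W RR=S
t=38: phase=(18,15,4,11) vs β=6 → FL=W FR=W RL=S RR=W

t=1: FL=S FR=W RL=W RR=W
t=18: FL=W FR=W RL=S RR=W
t=24: FL=S FR=S RL=W RR=W
t=32: FL=W FR=W RL=W RR=S
t=38: FL=W FR=W RL=S RR=W


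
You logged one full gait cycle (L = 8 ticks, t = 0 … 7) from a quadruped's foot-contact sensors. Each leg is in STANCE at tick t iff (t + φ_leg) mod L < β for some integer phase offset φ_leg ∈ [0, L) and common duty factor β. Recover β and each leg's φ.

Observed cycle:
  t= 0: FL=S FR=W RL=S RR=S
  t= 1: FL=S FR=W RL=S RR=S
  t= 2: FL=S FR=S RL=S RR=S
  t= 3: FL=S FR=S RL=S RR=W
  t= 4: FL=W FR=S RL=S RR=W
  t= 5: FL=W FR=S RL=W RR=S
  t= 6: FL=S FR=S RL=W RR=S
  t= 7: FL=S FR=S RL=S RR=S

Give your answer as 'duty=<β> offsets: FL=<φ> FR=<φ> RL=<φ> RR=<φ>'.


duty=6 offsets: FL=2 FR=6 RL=1 RR=3

duty β = stance ticks per leg = 6
FL: stance ticks = 6; W→S at t=6 → φ=2
FR: stance ticks = 6; W→S at t=2 → φ=6
RL: stance ticks = 6; W→S at t=7 → φ=1
RR: stance ticks = 6; W→S at t=5 → φ=3


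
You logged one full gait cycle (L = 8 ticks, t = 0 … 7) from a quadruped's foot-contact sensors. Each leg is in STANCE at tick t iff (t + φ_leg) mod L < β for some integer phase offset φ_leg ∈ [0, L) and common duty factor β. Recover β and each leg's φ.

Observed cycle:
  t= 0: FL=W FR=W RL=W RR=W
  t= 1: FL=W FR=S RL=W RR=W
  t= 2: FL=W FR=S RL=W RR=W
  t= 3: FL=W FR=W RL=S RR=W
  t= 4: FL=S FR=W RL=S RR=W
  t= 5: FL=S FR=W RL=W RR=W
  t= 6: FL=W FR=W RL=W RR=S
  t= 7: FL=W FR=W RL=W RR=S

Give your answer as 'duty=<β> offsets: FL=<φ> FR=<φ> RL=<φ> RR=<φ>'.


duty=2 offsets: FL=4 FR=7 RL=5 RR=2

duty β = stance ticks per leg = 2
FL: stance ticks = 2; W→S at t=4 → φ=4
FR: stance ticks = 2; W→S at t=1 → φ=7
RL: stance ticks = 2; W→S at t=3 → φ=5
RR: stance ticks = 2; W→S at t=6 → φ=2


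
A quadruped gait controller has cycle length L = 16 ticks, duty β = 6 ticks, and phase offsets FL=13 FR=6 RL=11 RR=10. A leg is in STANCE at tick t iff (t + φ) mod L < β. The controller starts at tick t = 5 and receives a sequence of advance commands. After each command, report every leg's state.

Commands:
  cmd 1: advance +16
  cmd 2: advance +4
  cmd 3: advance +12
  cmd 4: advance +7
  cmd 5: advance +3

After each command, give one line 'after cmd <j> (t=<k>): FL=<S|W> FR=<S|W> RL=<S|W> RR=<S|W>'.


after cmd 1 (t=21): FL=S FR=W RL=S RR=W
after cmd 2 (t=25): FL=W FR=W RL=S RR=S
after cmd 3 (t=37): FL=S FR=W RL=S RR=W
after cmd 4 (t=44): FL=W FR=S RL=W RR=W
after cmd 5 (t=47): FL=W FR=S RL=W RR=W

start t=5: FL=S FR=W RL=S RR=W
cmd 1: advance +16 → t=21, phase=(2,11,0,15) → FL=S FR=W RL=S RR=W
cmd 2: advance +4 → t=25, phase=(6,15,4,3) → FL=W FR=W RL=S RR=S
cmd 3: advance +12 → t=37, phase=(2,11,0,15) → FL=S FR=W RL=S RR=W
cmd 4: advance +7 → t=44, phase=(9,2,7,6) → FL=W FR=S RL=W RR=W
cmd 5: advance +3 → t=47, phase=(12,5,10,9) → FL=W FR=S RL=W RR=W


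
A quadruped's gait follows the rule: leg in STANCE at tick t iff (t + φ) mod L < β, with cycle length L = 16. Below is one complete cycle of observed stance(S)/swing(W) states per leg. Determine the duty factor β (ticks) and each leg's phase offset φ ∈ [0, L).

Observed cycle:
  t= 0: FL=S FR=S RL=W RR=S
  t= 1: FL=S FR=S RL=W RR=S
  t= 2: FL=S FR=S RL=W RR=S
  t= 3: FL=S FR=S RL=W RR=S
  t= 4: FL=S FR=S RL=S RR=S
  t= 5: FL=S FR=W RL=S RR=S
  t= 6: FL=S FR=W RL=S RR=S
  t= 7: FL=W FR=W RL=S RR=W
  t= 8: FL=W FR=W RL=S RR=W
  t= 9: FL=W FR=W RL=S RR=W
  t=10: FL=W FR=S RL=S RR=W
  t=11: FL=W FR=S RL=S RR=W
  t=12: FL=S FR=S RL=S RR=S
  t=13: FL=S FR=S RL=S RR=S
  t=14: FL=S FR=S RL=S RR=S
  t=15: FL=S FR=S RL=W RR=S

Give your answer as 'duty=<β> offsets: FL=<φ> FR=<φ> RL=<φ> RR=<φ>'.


duty β = stance ticks per leg = 11
FL: stance ticks = 11; W→S at t=12 → φ=4
FR: stance ticks = 11; W→S at t=10 → φ=6
RL: stance ticks = 11; W→S at t=4 → φ=12
RR: stance ticks = 11; W→S at t=12 → φ=4

duty=11 offsets: FL=4 FR=6 RL=12 RR=4


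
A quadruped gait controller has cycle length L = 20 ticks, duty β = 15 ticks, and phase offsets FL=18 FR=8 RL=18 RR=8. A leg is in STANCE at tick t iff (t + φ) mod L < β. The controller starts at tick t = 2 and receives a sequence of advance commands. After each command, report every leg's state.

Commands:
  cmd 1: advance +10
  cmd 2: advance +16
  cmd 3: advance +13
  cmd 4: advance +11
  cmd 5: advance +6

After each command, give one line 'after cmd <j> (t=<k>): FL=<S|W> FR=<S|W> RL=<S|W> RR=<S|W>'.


after cmd 1 (t=12): FL=S FR=S RL=S RR=S
after cmd 2 (t=28): FL=S FR=W RL=S RR=W
after cmd 3 (t=41): FL=W FR=S RL=W RR=S
after cmd 4 (t=52): FL=S FR=S RL=S RR=S
after cmd 5 (t=58): FL=W FR=S RL=W RR=S

start t=2: FL=S FR=S RL=S RR=S
cmd 1: advance +10 → t=12, phase=(10,0,10,0) → FL=S FR=S RL=S RR=S
cmd 2: advance +16 → t=28, phase=(6,16,6,16) → FL=S FR=W RL=S RR=W
cmd 3: advance +13 → t=41, phase=(19,9,19,9) → FL=W FR=S RL=W RR=S
cmd 4: advance +11 → t=52, phase=(10,0,10,0) → FL=S FR=S RL=S RR=S
cmd 5: advance +6 → t=58, phase=(16,6,16,6) → FL=W FR=S RL=W RR=S


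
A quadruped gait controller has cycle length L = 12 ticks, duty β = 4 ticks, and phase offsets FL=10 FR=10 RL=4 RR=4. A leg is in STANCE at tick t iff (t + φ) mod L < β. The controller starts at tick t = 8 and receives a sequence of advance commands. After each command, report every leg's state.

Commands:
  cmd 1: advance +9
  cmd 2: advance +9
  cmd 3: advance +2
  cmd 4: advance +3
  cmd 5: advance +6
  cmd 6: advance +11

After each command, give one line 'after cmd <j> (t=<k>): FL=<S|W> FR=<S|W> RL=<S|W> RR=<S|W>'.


after cmd 1 (t=17): FL=S FR=S RL=W RR=W
after cmd 2 (t=26): FL=S FR=S RL=W RR=W
after cmd 3 (t=28): FL=S FR=S RL=W RR=W
after cmd 4 (t=31): FL=W FR=W RL=W RR=W
after cmd 5 (t=37): FL=W FR=W RL=W RR=W
after cmd 6 (t=48): FL=W FR=W RL=W RR=W

start t=8: FL=W FR=W RL=S RR=S
cmd 1: advance +9 → t=17, phase=(3,3,9,9) → FL=S FR=S RL=W RR=W
cmd 2: advance +9 → t=26, phase=(0,0,6,6) → FL=S FR=S RL=W RR=W
cmd 3: advance +2 → t=28, phase=(2,2,8,8) → FL=S FR=S RL=W RR=W
cmd 4: advance +3 → t=31, phase=(5,5,11,11) → FL=W FR=W RL=W RR=W
cmd 5: advance +6 → t=37, phase=(11,11,5,5) → FL=W FR=W RL=W RR=W
cmd 6: advance +11 → t=48, phase=(10,10,4,4) → FL=W FR=W RL=W RR=W


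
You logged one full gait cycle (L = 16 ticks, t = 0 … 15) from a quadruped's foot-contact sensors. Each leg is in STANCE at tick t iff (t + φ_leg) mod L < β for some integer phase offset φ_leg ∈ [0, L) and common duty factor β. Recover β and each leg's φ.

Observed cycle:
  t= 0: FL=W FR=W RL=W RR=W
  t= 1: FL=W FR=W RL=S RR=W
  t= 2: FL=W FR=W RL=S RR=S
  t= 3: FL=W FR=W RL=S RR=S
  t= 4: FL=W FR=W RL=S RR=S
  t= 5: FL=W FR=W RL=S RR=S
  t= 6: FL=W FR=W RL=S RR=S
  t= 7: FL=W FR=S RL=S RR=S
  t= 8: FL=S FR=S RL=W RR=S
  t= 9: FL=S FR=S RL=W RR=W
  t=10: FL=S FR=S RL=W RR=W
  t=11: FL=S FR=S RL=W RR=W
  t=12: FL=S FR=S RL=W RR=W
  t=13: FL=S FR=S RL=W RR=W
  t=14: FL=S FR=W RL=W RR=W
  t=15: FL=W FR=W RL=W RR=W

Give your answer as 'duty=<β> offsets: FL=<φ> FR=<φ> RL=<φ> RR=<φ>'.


duty β = stance ticks per leg = 7
FL: stance ticks = 7; W→S at t=8 → φ=8
FR: stance ticks = 7; W→S at t=7 → φ=9
RL: stance ticks = 7; W→S at t=1 → φ=15
RR: stance ticks = 7; W→S at t=2 → φ=14

duty=7 offsets: FL=8 FR=9 RL=15 RR=14


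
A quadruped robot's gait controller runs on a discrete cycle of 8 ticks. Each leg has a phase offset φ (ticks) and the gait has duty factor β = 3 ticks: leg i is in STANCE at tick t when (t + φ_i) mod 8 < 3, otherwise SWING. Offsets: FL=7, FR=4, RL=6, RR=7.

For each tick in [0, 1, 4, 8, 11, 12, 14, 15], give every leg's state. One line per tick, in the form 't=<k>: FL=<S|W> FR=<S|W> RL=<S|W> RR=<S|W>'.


t=0: phase=(7,4,6,7) vs β=3 → FL=W FR=W RL=W RR=W
t=1: phase=(0,5,7,0) vs β=3 → FL=S FR=W RL=W RR=S
t=4: phase=(3,0,2,3) vs β=3 → FL=W FR=S RL=S RR=W
t=8: phase=(7,4,6,7) vs β=3 → FL=W FR=W RL=W RR=W
t=11: phase=(2,7,1,2) vs β=3 → FL=S FR=W RL=S RR=S
t=12: phase=(3,0,2,3) vs β=3 → FL=W FR=S RL=S RR=W
t=14: phase=(5,2,4,5) vs β=3 → FL=W FR=S RL=W RR=W
t=15: phase=(6,3,5,6) vs β=3 → FL=W FR=W RL=W RR=W

t=0: FL=W FR=W RL=W RR=W
t=1: FL=S FR=W RL=W RR=S
t=4: FL=W FR=S RL=S RR=W
t=8: FL=W FR=W RL=W RR=W
t=11: FL=S FR=W RL=S RR=S
t=12: FL=W FR=S RL=S RR=W
t=14: FL=W FR=S RL=W RR=W
t=15: FL=W FR=W RL=W RR=W


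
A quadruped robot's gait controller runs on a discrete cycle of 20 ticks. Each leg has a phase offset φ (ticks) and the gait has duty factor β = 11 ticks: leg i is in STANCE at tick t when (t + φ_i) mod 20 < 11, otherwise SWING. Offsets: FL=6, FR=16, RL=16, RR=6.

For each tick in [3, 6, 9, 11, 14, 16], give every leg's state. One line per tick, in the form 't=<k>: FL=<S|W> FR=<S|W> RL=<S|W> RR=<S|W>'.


t=3: FL=S FR=W RL=W RR=S
t=6: FL=W FR=S RL=S RR=W
t=9: FL=W FR=S RL=S RR=W
t=11: FL=W FR=S RL=S RR=W
t=14: FL=S FR=S RL=S RR=S
t=16: FL=S FR=W RL=W RR=S

t=3: phase=(9,19,19,9) vs β=11 → FL=S FR=W RL=W RR=S
t=6: phase=(12,2,2,12) vs β=11 → FL=W FR=S RL=S RR=W
t=9: phase=(15,5,5,15) vs β=11 → FL=W FR=S RL=S RR=W
t=11: phase=(17,7,7,17) vs β=11 → FL=W FR=S RL=S RR=W
t=14: phase=(0,10,10,0) vs β=11 → FL=S FR=S RL=S RR=S
t=16: phase=(2,12,12,2) vs β=11 → FL=S FR=W RL=W RR=S


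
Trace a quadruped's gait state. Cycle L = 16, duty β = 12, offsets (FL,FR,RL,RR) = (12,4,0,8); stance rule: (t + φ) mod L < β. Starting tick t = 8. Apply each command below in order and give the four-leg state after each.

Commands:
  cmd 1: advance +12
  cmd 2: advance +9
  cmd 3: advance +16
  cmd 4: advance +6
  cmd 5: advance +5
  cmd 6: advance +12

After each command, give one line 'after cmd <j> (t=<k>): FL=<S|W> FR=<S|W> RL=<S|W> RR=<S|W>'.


start t=8: FL=S FR=W RL=S RR=S
cmd 1: advance +12 → t=20, phase=(0,8,4,12) → FL=S FR=S RL=S RR=W
cmd 2: advance +9 → t=29, phase=(9,1,13,5) → FL=S FR=S RL=W RR=S
cmd 3: advance +16 → t=45, phase=(9,1,13,5) → FL=S FR=S RL=W RR=S
cmd 4: advance +6 → t=51, phase=(15,7,3,11) → FL=W FR=S RL=S RR=S
cmd 5: advance +5 → t=56, phase=(4,12,8,0) → FL=S FR=W RL=S RR=S
cmd 6: advance +12 → t=68, phase=(0,8,4,12) → FL=S FR=S RL=S RR=W

after cmd 1 (t=20): FL=S FR=S RL=S RR=W
after cmd 2 (t=29): FL=S FR=S RL=W RR=S
after cmd 3 (t=45): FL=S FR=S RL=W RR=S
after cmd 4 (t=51): FL=W FR=S RL=S RR=S
after cmd 5 (t=56): FL=S FR=W RL=S RR=S
after cmd 6 (t=68): FL=S FR=S RL=S RR=W


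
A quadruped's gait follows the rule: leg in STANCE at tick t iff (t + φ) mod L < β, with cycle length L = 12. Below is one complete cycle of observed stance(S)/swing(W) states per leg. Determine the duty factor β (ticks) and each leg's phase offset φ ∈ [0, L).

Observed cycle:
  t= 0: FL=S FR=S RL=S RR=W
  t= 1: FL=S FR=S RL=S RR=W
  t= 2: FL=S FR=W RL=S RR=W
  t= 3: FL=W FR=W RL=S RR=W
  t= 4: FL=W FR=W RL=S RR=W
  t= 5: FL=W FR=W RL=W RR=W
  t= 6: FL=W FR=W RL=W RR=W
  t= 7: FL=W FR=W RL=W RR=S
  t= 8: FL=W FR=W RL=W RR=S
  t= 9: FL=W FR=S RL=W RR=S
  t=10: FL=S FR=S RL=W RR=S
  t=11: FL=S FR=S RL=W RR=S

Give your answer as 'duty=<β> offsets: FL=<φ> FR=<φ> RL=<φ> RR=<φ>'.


duty β = stance ticks per leg = 5
FL: stance ticks = 5; W→S at t=10 → φ=2
FR: stance ticks = 5; W→S at t=9 → φ=3
RL: stance ticks = 5; W→S at t=0 → φ=0
RR: stance ticks = 5; W→S at t=7 → φ=5

duty=5 offsets: FL=2 FR=3 RL=0 RR=5


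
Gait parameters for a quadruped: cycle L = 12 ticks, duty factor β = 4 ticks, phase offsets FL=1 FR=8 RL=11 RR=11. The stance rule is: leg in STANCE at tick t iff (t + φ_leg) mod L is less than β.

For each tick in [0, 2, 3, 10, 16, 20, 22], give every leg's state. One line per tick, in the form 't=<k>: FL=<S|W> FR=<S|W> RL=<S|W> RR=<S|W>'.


t=0: phase=(1,8,11,11) vs β=4 → FL=S FR=W RL=W RR=W
t=2: phase=(3,10,1,1) vs β=4 → FL=S FR=W RL=S RR=S
t=3: phase=(4,11,2,2) vs β=4 → FL=W FR=W RL=S RR=S
t=10: phase=(11,6,9,9) vs β=4 → FL=W FR=W RL=W RR=W
t=16: phase=(5,0,3,3) vs β=4 → FL=W FR=S RL=S RR=S
t=20: phase=(9,4,7,7) vs β=4 → FL=W FR=W RL=W RR=W
t=22: phase=(11,6,9,9) vs β=4 → FL=W FR=W RL=W RR=W

t=0: FL=S FR=W RL=W RR=W
t=2: FL=S FR=W RL=S RR=S
t=3: FL=W FR=W RL=S RR=S
t=10: FL=W FR=W RL=W RR=W
t=16: FL=W FR=S RL=S RR=S
t=20: FL=W FR=W RL=W RR=W
t=22: FL=W FR=W RL=W RR=W


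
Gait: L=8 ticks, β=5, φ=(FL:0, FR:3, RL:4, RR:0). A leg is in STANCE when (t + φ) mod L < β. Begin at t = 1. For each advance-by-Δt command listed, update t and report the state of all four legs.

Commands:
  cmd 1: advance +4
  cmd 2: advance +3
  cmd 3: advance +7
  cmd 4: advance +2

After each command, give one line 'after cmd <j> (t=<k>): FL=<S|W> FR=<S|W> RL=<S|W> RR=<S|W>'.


start t=1: FL=S FR=S RL=W RR=S
cmd 1: advance +4 → t=5, phase=(5,0,1,5) → FL=W FR=S RL=S RR=W
cmd 2: advance +3 → t=8, phase=(0,3,4,0) → FL=S FR=S RL=S RR=S
cmd 3: advance +7 → t=15, phase=(7,2,3,7) → FL=W FR=S RL=S RR=W
cmd 4: advance +2 → t=17, phase=(1,4,5,1) → FL=S FR=S RL=W RR=S

after cmd 1 (t=5): FL=W FR=S RL=S RR=W
after cmd 2 (t=8): FL=S FR=S RL=S RR=S
after cmd 3 (t=15): FL=W FR=S RL=S RR=W
after cmd 4 (t=17): FL=S FR=S RL=W RR=S


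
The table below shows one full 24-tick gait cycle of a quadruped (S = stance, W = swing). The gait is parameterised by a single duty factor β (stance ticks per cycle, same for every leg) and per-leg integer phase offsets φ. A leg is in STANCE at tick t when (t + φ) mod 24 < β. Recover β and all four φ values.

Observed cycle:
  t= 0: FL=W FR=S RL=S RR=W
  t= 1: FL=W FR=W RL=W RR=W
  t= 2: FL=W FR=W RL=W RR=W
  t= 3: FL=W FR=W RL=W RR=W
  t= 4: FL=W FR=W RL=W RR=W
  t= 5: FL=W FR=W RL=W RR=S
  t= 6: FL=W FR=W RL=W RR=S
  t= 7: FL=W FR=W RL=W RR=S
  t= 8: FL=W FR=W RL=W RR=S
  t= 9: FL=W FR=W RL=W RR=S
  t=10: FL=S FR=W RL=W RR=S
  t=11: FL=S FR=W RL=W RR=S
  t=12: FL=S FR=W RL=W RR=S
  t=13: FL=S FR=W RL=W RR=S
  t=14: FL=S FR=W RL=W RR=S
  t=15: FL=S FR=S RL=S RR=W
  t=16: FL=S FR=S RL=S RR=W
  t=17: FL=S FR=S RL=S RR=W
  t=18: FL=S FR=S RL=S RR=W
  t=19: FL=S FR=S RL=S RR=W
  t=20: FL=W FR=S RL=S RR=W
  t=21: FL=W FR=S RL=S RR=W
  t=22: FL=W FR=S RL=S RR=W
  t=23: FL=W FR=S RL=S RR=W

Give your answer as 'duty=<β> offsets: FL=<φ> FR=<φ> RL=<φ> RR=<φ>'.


duty=10 offsets: FL=14 FR=9 RL=9 RR=19

duty β = stance ticks per leg = 10
FL: stance ticks = 10; W→S at t=10 → φ=14
FR: stance ticks = 10; W→S at t=15 → φ=9
RL: stance ticks = 10; W→S at t=15 → φ=9
RR: stance ticks = 10; W→S at t=5 → φ=19


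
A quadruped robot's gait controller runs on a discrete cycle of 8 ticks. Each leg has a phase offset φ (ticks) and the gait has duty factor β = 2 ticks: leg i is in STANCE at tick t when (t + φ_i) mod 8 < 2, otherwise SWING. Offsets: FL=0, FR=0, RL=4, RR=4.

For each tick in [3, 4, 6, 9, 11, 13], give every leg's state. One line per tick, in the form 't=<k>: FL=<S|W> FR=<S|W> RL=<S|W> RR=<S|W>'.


t=3: phase=(3,3,7,7) vs β=2 → FL=W FR=W RL=W RR=W
t=4: phase=(4,4,0,0) vs β=2 → FL=W FR=W RL=S RR=S
t=6: phase=(6,6,2,2) vs β=2 → FL=W FR=W RL=W RR=W
t=9: phase=(1,1,5,5) vs β=2 → FL=S FR=S RL=W RR=W
t=11: phase=(3,3,7,7) vs β=2 → FL=W FR=W RL=W RR=W
t=13: phase=(5,5,1,1) vs β=2 → FL=W FR=W RL=S RR=S

t=3: FL=W FR=W RL=W RR=W
t=4: FL=W FR=W RL=S RR=S
t=6: FL=W FR=W RL=W RR=W
t=9: FL=S FR=S RL=W RR=W
t=11: FL=W FR=W RL=W RR=W
t=13: FL=W FR=W RL=S RR=S


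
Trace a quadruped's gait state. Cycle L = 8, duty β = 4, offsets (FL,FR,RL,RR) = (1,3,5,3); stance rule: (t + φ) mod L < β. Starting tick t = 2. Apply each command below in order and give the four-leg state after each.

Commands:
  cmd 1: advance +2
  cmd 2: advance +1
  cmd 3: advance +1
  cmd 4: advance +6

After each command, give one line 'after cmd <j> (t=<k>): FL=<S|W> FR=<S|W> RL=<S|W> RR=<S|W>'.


start t=2: FL=S FR=W RL=W RR=W
cmd 1: advance +2 → t=4, phase=(5,7,1,7) → FL=W FR=W RL=S RR=W
cmd 2: advance +1 → t=5, phase=(6,0,2,0) → FL=W FR=S RL=S RR=S
cmd 3: advance +1 → t=6, phase=(7,1,3,1) → FL=W FR=S RL=S RR=S
cmd 4: advance +6 → t=12, phase=(5,7,1,7) → FL=W FR=W RL=S RR=W

after cmd 1 (t=4): FL=W FR=W RL=S RR=W
after cmd 2 (t=5): FL=W FR=S RL=S RR=S
after cmd 3 (t=6): FL=W FR=S RL=S RR=S
after cmd 4 (t=12): FL=W FR=W RL=S RR=W


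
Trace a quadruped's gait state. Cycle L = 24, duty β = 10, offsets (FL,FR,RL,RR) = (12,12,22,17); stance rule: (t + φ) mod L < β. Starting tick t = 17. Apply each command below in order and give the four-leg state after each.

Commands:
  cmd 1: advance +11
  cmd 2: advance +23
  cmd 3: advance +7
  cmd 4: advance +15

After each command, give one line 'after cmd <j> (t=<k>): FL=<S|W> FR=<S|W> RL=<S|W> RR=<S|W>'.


start t=17: FL=S FR=S RL=W RR=W
cmd 1: advance +11 → t=28, phase=(16,16,2,21) → FL=W FR=W RL=S RR=W
cmd 2: advance +23 → t=51, phase=(15,15,1,20) → FL=W FR=W RL=S RR=W
cmd 3: advance +7 → t=58, phase=(22,22,8,3) → FL=W FR=W RL=S RR=S
cmd 4: advance +15 → t=73, phase=(13,13,23,18) → FL=W FR=W RL=W RR=W

after cmd 1 (t=28): FL=W FR=W RL=S RR=W
after cmd 2 (t=51): FL=W FR=W RL=S RR=W
after cmd 3 (t=58): FL=W FR=W RL=S RR=S
after cmd 4 (t=73): FL=W FR=W RL=W RR=W


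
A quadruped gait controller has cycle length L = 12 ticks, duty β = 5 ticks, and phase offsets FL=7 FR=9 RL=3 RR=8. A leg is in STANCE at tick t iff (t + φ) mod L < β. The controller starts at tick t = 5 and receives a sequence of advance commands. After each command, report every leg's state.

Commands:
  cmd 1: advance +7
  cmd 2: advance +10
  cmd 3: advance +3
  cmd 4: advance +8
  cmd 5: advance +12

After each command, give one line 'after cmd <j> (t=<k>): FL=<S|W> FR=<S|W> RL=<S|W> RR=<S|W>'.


start t=5: FL=S FR=S RL=W RR=S
cmd 1: advance +7 → t=12, phase=(7,9,3,8) → FL=W FR=W RL=S RR=W
cmd 2: advance +10 → t=22, phase=(5,7,1,6) → FL=W FR=W RL=S RR=W
cmd 3: advance +3 → t=25, phase=(8,10,4,9) → FL=W FR=W RL=S RR=W
cmd 4: advance +8 → t=33, phase=(4,6,0,5) → FL=S FR=W RL=S RR=W
cmd 5: advance +12 → t=45, phase=(4,6,0,5) → FL=S FR=W RL=S RR=W

after cmd 1 (t=12): FL=W FR=W RL=S RR=W
after cmd 2 (t=22): FL=W FR=W RL=S RR=W
after cmd 3 (t=25): FL=W FR=W RL=S RR=W
after cmd 4 (t=33): FL=S FR=W RL=S RR=W
after cmd 5 (t=45): FL=S FR=W RL=S RR=W


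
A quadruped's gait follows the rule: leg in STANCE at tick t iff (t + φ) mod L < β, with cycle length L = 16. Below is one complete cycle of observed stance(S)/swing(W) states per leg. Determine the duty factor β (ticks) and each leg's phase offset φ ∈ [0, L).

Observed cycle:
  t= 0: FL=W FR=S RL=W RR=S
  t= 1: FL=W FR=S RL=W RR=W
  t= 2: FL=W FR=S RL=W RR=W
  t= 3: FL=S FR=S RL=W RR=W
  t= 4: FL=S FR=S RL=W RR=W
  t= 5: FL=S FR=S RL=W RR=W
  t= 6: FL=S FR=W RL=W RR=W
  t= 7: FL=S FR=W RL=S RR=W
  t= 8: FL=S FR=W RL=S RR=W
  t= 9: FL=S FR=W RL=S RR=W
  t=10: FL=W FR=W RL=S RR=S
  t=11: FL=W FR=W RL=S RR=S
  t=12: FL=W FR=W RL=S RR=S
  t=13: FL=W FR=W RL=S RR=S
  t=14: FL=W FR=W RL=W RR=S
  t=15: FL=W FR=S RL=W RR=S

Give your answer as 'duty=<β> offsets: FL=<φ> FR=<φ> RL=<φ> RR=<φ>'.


duty=7 offsets: FL=13 FR=1 RL=9 RR=6

duty β = stance ticks per leg = 7
FL: stance ticks = 7; W→S at t=3 → φ=13
FR: stance ticks = 7; W→S at t=15 → φ=1
RL: stance ticks = 7; W→S at t=7 → φ=9
RR: stance ticks = 7; W→S at t=10 → φ=6


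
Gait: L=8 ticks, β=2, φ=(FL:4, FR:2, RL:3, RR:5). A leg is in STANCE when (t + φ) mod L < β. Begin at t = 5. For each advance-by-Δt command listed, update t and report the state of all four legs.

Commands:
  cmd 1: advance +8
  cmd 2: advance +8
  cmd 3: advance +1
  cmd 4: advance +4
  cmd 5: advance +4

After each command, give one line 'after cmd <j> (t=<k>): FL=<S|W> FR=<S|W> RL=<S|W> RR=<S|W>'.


start t=5: FL=S FR=W RL=S RR=W
cmd 1: advance +8 → t=13, phase=(1,7,0,2) → FL=S FR=W RL=S RR=W
cmd 2: advance +8 → t=21, phase=(1,7,0,2) → FL=S FR=W RL=S RR=W
cmd 3: advance +1 → t=22, phase=(2,0,1,3) → FL=W FR=S RL=S RR=W
cmd 4: advance +4 → t=26, phase=(6,4,5,7) → FL=W FR=W RL=W RR=W
cmd 5: advance +4 → t=30, phase=(2,0,1,3) → FL=W FR=S RL=S RR=W

after cmd 1 (t=13): FL=S FR=W RL=S RR=W
after cmd 2 (t=21): FL=S FR=W RL=S RR=W
after cmd 3 (t=22): FL=W FR=S RL=S RR=W
after cmd 4 (t=26): FL=W FR=W RL=W RR=W
after cmd 5 (t=30): FL=W FR=S RL=S RR=W


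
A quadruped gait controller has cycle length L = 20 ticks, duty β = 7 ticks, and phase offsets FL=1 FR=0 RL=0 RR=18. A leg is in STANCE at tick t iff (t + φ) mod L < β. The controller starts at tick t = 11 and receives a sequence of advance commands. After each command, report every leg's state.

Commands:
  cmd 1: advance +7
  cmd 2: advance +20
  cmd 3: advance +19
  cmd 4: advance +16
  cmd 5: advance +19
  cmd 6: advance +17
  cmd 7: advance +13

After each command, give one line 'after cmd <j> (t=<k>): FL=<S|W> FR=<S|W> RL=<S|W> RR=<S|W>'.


after cmd 1 (t=18): FL=W FR=W RL=W RR=W
after cmd 2 (t=38): FL=W FR=W RL=W RR=W
after cmd 3 (t=57): FL=W FR=W RL=W RR=W
after cmd 4 (t=73): FL=W FR=W RL=W RR=W
after cmd 5 (t=92): FL=W FR=W RL=W RR=W
after cmd 6 (t=109): FL=W FR=W RL=W RR=W
after cmd 7 (t=122): FL=S FR=S RL=S RR=S

start t=11: FL=W FR=W RL=W RR=W
cmd 1: advance +7 → t=18, phase=(19,18,18,16) → FL=W FR=W RL=W RR=W
cmd 2: advance +20 → t=38, phase=(19,18,18,16) → FL=W FR=W RL=W RR=W
cmd 3: advance +19 → t=57, phase=(18,17,17,15) → FL=W FR=W RL=W RR=W
cmd 4: advance +16 → t=73, phase=(14,13,13,11) → FL=W FR=W RL=W RR=W
cmd 5: advance +19 → t=92, phase=(13,12,12,10) → FL=W FR=W RL=W RR=W
cmd 6: advance +17 → t=109, phase=(10,9,9,7) → FL=W FR=W RL=W RR=W
cmd 7: advance +13 → t=122, phase=(3,2,2,0) → FL=S FR=S RL=S RR=S


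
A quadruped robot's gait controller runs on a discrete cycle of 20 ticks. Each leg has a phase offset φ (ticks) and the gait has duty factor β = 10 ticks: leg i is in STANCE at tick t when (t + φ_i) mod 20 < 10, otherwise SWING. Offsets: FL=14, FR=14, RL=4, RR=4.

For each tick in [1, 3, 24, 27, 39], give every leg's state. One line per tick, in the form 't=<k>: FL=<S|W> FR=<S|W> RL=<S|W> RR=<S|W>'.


t=1: phase=(15,15,5,5) vs β=10 → FL=W FR=W RL=S RR=S
t=3: phase=(17,17,7,7) vs β=10 → FL=W FR=W RL=S RR=S
t=24: phase=(18,18,8,8) vs β=10 → FL=W FR=W RL=S RR=S
t=27: phase=(1,1,11,11) vs β=10 → FL=S FR=S RL=W RR=W
t=39: phase=(13,13,3,3) vs β=10 → FL=W FR=W RL=S RR=S

t=1: FL=W FR=W RL=S RR=S
t=3: FL=W FR=W RL=S RR=S
t=24: FL=W FR=W RL=S RR=S
t=27: FL=S FR=S RL=W RR=W
t=39: FL=W FR=W RL=S RR=S


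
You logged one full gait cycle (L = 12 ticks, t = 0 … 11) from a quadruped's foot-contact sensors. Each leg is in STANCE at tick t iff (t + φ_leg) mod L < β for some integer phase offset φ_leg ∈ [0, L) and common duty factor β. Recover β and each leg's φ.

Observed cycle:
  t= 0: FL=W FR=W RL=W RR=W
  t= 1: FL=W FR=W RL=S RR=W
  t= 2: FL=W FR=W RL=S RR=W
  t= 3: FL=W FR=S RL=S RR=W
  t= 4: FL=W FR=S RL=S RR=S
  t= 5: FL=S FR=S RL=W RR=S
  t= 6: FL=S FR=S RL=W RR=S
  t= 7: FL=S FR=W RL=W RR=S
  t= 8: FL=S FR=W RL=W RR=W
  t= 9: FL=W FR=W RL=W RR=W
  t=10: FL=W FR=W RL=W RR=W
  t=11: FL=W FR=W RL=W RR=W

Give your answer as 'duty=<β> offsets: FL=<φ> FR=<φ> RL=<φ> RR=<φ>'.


duty β = stance ticks per leg = 4
FL: stance ticks = 4; W→S at t=5 → φ=7
FR: stance ticks = 4; W→S at t=3 → φ=9
RL: stance ticks = 4; W→S at t=1 → φ=11
RR: stance ticks = 4; W→S at t=4 → φ=8

duty=4 offsets: FL=7 FR=9 RL=11 RR=8


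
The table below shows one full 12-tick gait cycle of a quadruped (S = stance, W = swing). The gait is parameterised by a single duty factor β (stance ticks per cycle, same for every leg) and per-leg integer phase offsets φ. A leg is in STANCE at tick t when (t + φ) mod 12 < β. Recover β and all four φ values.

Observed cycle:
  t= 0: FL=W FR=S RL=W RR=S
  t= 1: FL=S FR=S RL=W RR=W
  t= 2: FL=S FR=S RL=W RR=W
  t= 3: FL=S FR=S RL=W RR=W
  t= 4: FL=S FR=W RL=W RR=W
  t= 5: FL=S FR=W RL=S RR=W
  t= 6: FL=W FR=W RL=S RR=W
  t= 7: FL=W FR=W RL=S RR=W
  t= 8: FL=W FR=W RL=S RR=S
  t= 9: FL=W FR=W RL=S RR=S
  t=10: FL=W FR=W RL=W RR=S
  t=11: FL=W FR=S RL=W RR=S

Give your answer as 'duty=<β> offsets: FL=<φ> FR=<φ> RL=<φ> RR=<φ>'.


duty β = stance ticks per leg = 5
FL: stance ticks = 5; W→S at t=1 → φ=11
FR: stance ticks = 5; W→S at t=11 → φ=1
RL: stance ticks = 5; W→S at t=5 → φ=7
RR: stance ticks = 5; W→S at t=8 → φ=4

duty=5 offsets: FL=11 FR=1 RL=7 RR=4


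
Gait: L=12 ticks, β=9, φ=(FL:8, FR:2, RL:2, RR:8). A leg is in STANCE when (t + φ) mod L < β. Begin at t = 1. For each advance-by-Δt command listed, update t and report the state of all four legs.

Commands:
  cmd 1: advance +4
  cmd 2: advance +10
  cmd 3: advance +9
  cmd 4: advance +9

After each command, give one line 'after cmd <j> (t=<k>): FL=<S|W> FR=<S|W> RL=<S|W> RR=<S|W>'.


after cmd 1 (t=5): FL=S FR=S RL=S RR=S
after cmd 2 (t=15): FL=W FR=S RL=S RR=W
after cmd 3 (t=24): FL=S FR=S RL=S RR=S
after cmd 4 (t=33): FL=S FR=W RL=W RR=S

start t=1: FL=W FR=S RL=S RR=W
cmd 1: advance +4 → t=5, phase=(1,7,7,1) → FL=S FR=S RL=S RR=S
cmd 2: advance +10 → t=15, phase=(11,5,5,11) → FL=W FR=S RL=S RR=W
cmd 3: advance +9 → t=24, phase=(8,2,2,8) → FL=S FR=S RL=S RR=S
cmd 4: advance +9 → t=33, phase=(5,11,11,5) → FL=S FR=W RL=W RR=S


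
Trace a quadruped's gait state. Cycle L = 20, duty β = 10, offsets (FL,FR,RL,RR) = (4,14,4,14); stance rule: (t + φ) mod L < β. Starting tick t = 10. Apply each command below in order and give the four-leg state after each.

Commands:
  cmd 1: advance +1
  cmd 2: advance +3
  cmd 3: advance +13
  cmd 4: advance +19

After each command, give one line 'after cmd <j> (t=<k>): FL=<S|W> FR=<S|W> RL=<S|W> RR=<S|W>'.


after cmd 1 (t=11): FL=W FR=S RL=W RR=S
after cmd 2 (t=14): FL=W FR=S RL=W RR=S
after cmd 3 (t=27): FL=W FR=S RL=W RR=S
after cmd 4 (t=46): FL=W FR=S RL=W RR=S

start t=10: FL=W FR=S RL=W RR=S
cmd 1: advance +1 → t=11, phase=(15,5,15,5) → FL=W FR=S RL=W RR=S
cmd 2: advance +3 → t=14, phase=(18,8,18,8) → FL=W FR=S RL=W RR=S
cmd 3: advance +13 → t=27, phase=(11,1,11,1) → FL=W FR=S RL=W RR=S
cmd 4: advance +19 → t=46, phase=(10,0,10,0) → FL=W FR=S RL=W RR=S
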